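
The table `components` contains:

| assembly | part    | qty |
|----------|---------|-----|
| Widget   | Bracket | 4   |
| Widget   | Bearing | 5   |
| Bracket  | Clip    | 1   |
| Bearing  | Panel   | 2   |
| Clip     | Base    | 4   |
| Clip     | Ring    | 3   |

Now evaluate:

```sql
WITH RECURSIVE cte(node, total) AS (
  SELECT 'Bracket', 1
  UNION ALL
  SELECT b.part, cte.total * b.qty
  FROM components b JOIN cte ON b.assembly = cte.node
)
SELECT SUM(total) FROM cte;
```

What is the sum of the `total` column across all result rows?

Base: (Bracket, total=1).
Iteration 1: components of {Bracket} -> Clip = 1*1 = 1.
Iteration 2: components of {Clip} -> Base = 1*4 = 4, Ring = 1*3 = 3.
Iteration 3: no further components; recursion stops.
SUM(total) = 1 + 1 + 4 + 3 = 9.

9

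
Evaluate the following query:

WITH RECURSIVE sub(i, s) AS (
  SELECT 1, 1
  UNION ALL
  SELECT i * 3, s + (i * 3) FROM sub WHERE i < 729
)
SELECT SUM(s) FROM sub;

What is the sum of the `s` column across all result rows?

1636

Base: i=1, s=1.
Iteration 1: 1 < 729 holds -> i = 1 * 3 = 3, s = 1 + 3 = 4.
Iteration 2: 3 < 729 holds -> i = 3 * 3 = 9, s = 4 + 9 = 13.
Iteration 3: 9 < 729 holds -> i = 9 * 3 = 27, s = 13 + 27 = 40.
Iteration 4: 27 < 729 holds -> i = 27 * 3 = 81, s = 40 + 81 = 121.
Iteration 5: 81 < 729 holds -> i = 81 * 3 = 243, s = 121 + 243 = 364.
Iteration 6: 243 < 729 holds -> i = 243 * 3 = 729, s = 364 + 729 = 1093.
Iteration 7: 729 < 729 fails; recursion stops.
SUM(s) = 1 + 4 + 13 + 40 + 121 + 364 + 1093 = 1636.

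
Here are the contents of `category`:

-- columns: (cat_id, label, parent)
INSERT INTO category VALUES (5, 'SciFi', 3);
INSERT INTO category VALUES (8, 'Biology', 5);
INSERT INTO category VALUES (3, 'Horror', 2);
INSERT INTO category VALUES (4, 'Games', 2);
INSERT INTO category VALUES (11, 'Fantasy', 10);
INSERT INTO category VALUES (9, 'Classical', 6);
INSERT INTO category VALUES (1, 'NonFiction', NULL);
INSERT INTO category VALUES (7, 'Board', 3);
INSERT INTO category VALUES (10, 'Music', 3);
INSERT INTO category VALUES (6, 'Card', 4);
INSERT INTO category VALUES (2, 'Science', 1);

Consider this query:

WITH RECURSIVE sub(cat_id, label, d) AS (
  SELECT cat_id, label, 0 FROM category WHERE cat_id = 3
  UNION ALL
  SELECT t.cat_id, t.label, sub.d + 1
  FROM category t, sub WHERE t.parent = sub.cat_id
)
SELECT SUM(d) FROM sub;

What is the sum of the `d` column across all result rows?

7

Base: cat_id=3 (Horror) at d 0.
Iteration 1: rows with parent in {3} -> SciFi (id 5, d 1), Board (id 7, d 1), Music (id 10, d 1).
Iteration 2: rows with parent in {5,7,10} -> Biology (id 8, d 2), Fantasy (id 11, d 2).
Iteration 3: no rows with parent in {8,11}; recursion stops.
SUM(d) = 0 + 1 + 1 + 1 + 2 + 2 = 7.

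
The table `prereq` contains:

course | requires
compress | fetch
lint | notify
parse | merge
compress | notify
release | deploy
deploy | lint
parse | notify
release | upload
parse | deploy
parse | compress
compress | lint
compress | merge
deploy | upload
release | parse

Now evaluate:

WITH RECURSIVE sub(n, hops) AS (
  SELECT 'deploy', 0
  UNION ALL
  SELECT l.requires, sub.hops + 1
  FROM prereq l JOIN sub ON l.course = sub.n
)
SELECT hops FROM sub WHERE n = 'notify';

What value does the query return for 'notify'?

Base: (deploy, hops=0).
Iteration 1: edges from {deploy} -> (lint, hops=1), (upload, hops=1).
Iteration 2: edges from {lint,upload} -> (notify, hops=2).
Iteration 3: no outgoing edges from {notify}; recursion stops.

2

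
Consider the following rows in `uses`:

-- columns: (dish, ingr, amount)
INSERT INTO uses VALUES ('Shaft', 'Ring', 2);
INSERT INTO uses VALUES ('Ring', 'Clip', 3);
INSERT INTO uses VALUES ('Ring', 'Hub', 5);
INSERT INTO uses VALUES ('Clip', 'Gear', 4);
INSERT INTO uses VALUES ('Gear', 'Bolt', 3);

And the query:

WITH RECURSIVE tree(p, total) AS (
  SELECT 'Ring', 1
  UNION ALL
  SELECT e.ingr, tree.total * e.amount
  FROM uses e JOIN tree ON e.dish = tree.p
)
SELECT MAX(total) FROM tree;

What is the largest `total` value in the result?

Base: (Ring, total=1).
Iteration 1: components of {Ring} -> Clip = 1*3 = 3, Hub = 1*5 = 5.
Iteration 2: components of {Clip,Hub} -> Gear = 3*4 = 12.
Iteration 3: components of {Gear} -> Bolt = 12*3 = 36.
Iteration 4: no further components; recursion stops.
total values: 1, 3, 5, 12, 36; the maximum is 36.

36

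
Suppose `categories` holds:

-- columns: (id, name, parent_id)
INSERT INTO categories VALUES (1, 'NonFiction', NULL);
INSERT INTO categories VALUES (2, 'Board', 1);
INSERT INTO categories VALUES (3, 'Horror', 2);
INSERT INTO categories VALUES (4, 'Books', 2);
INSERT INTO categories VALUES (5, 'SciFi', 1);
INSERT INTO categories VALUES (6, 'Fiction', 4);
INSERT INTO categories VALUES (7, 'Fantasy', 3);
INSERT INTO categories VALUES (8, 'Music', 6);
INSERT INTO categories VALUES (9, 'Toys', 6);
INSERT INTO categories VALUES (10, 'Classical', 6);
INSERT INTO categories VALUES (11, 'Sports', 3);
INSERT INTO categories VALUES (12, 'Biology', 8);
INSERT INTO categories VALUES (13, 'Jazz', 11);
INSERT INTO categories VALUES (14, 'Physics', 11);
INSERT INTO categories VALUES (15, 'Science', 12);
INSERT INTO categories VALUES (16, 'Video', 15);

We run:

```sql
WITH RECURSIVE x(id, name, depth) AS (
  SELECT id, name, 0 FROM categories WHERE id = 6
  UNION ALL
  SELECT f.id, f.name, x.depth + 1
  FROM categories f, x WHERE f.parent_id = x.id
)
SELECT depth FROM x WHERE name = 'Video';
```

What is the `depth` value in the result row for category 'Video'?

4

Base: id=6 (Fiction) at depth 0.
Iteration 1: rows with parent_id in {6} -> Music (id 8, depth 1), Toys (id 9, depth 1), Classical (id 10, depth 1).
Iteration 2: rows with parent_id in {8,9,10} -> Biology (id 12, depth 2).
Iteration 3: rows with parent_id in {12} -> Science (id 15, depth 3).
Iteration 4: rows with parent_id in {15} -> Video (id 16, depth 4).
Iteration 5: no rows with parent_id in {16}; recursion stops.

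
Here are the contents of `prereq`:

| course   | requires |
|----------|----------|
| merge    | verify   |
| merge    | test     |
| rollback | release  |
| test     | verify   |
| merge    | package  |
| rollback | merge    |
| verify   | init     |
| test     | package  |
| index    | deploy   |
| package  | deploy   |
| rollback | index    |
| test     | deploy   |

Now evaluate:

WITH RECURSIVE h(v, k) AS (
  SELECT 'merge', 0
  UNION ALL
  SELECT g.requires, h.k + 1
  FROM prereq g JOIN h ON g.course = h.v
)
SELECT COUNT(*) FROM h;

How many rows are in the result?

11

Base: (merge, k=0).
Iteration 1: edges from {merge} -> (package, k=1), (test, k=1), (verify, k=1).
Iteration 2: edges from {package,test,verify} -> (deploy, k=2) x2, (init, k=2), (package, k=2), (verify, k=2). [UNION ALL keeps all 5 new rows, including repeats]
Iteration 3: edges from {deploy,init,package,verify} -> (deploy, k=3), (init, k=3).
Iteration 4: no outgoing edges from {deploy,init}; recursion stops.
Total rows emitted: 11.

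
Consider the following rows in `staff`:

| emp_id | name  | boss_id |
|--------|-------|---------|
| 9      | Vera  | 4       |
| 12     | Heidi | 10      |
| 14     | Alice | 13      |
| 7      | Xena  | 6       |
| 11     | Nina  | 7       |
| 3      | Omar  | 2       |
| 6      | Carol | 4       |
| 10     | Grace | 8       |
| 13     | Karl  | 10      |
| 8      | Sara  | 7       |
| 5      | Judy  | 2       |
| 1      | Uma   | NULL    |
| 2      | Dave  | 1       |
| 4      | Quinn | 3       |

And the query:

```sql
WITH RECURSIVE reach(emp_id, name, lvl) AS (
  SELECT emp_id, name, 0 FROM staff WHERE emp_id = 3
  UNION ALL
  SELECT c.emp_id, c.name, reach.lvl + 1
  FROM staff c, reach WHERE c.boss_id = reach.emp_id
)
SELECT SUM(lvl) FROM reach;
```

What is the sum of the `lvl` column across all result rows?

40

Base: emp_id=3 (Omar) at lvl 0.
Iteration 1: rows with boss_id in {3} -> Quinn (id 4, lvl 1).
Iteration 2: rows with boss_id in {4} -> Carol (id 6, lvl 2), Vera (id 9, lvl 2).
Iteration 3: rows with boss_id in {6,9} -> Xena (id 7, lvl 3).
Iteration 4: rows with boss_id in {7} -> Sara (id 8, lvl 4), Nina (id 11, lvl 4).
Iteration 5: rows with boss_id in {8,11} -> Grace (id 10, lvl 5).
Iteration 6: rows with boss_id in {10} -> Heidi (id 12, lvl 6), Karl (id 13, lvl 6).
Iteration 7: rows with boss_id in {12,13} -> Alice (id 14, lvl 7).
Iteration 8: no rows with boss_id in {14}; recursion stops.
SUM(lvl) = 0 + 1 + 2 + 2 + 3 + 4 + 4 + 5 + 6 + 6 + 7 = 40.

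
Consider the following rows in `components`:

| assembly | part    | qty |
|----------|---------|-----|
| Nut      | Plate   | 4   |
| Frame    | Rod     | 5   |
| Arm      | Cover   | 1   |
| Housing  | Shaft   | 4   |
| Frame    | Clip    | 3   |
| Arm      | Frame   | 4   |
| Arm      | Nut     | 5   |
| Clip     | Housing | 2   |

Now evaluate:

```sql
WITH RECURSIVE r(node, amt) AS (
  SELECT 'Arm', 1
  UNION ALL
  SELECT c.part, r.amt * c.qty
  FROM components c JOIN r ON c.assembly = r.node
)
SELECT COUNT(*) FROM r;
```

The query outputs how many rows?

Base: (Arm, amt=1).
Iteration 1: components of {Arm} -> Cover = 1*1 = 1, Frame = 1*4 = 4, Nut = 1*5 = 5.
Iteration 2: components of {Cover,Frame,Nut} -> Clip = 4*3 = 12, Plate = 5*4 = 20, Rod = 4*5 = 20.
Iteration 3: components of {Clip,Plate,Rod} -> Housing = 12*2 = 24.
Iteration 4: components of {Housing} -> Shaft = 24*4 = 96.
Iteration 5: no further components; recursion stops.
Total rows emitted: 9.

9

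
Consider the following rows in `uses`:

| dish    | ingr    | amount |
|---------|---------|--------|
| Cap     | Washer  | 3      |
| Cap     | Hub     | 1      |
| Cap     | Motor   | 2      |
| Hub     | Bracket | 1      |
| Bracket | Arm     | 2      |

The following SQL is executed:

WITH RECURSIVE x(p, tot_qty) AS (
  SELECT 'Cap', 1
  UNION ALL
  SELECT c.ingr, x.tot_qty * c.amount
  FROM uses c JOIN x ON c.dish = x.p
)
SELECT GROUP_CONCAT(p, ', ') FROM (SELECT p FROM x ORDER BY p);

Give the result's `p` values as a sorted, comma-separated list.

Arm, Bracket, Cap, Hub, Motor, Washer

Base: (Cap, tot_qty=1).
Iteration 1: components of {Cap} -> Hub = 1*1 = 1, Motor = 1*2 = 2, Washer = 1*3 = 3.
Iteration 2: components of {Hub,Motor,Washer} -> Bracket = 1*1 = 1.
Iteration 3: components of {Bracket} -> Arm = 1*2 = 2.
Iteration 4: no further components; recursion stops.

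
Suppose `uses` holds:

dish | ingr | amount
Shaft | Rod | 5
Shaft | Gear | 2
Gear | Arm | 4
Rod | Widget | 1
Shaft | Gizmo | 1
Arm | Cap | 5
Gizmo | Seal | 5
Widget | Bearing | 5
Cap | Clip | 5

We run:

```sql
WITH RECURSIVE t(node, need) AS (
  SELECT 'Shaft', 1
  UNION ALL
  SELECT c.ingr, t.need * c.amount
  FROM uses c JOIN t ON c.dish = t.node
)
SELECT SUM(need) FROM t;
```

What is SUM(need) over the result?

292

Base: (Shaft, need=1).
Iteration 1: components of {Shaft} -> Gear = 1*2 = 2, Gizmo = 1*1 = 1, Rod = 1*5 = 5.
Iteration 2: components of {Gear,Gizmo,Rod} -> Arm = 2*4 = 8, Seal = 1*5 = 5, Widget = 5*1 = 5.
Iteration 3: components of {Arm,Seal,Widget} -> Bearing = 5*5 = 25, Cap = 8*5 = 40.
Iteration 4: components of {Bearing,Cap} -> Clip = 40*5 = 200.
Iteration 5: no further components; recursion stops.
SUM(need) = 1 + 5 + 2 + 1 + 5 + 8 + 5 + 25 + 40 + 200 = 292.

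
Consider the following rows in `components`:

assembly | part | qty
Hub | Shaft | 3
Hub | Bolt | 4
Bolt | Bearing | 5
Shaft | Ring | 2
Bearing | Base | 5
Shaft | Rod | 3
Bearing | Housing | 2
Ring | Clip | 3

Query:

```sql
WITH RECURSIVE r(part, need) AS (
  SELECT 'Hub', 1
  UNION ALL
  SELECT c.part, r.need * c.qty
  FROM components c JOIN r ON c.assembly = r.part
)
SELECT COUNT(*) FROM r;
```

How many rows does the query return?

9

Base: (Hub, need=1).
Iteration 1: components of {Hub} -> Bolt = 1*4 = 4, Shaft = 1*3 = 3.
Iteration 2: components of {Bolt,Shaft} -> Bearing = 4*5 = 20, Ring = 3*2 = 6, Rod = 3*3 = 9.
Iteration 3: components of {Bearing,Ring,Rod} -> Base = 20*5 = 100, Clip = 6*3 = 18, Housing = 20*2 = 40.
Iteration 4: no further components; recursion stops.
Total rows emitted: 9.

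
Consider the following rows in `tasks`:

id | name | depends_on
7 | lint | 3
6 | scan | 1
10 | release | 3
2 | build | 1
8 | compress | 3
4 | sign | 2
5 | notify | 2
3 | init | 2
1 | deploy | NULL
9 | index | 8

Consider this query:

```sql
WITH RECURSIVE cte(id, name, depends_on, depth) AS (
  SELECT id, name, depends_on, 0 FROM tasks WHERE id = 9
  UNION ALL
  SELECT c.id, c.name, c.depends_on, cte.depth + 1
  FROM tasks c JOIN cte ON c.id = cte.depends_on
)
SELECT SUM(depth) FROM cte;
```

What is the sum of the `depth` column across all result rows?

10

Base: id=9 (index), depends_on=8, depth 0.
Iteration 1: join on id=8 -> compress (id 8, depends_on=3, depth 1).
Iteration 2: join on id=3 -> init (id 3, depends_on=2, depth 2).
Iteration 3: join on id=2 -> build (id 2, depends_on=1, depth 3).
Iteration 4: join on id=1 -> deploy (id 1, depends_on=NULL, depth 4).
Iteration 5: depends_on is NULL; no match; recursion stops.
SUM(depth) = 0 + 1 + 2 + 3 + 4 = 10.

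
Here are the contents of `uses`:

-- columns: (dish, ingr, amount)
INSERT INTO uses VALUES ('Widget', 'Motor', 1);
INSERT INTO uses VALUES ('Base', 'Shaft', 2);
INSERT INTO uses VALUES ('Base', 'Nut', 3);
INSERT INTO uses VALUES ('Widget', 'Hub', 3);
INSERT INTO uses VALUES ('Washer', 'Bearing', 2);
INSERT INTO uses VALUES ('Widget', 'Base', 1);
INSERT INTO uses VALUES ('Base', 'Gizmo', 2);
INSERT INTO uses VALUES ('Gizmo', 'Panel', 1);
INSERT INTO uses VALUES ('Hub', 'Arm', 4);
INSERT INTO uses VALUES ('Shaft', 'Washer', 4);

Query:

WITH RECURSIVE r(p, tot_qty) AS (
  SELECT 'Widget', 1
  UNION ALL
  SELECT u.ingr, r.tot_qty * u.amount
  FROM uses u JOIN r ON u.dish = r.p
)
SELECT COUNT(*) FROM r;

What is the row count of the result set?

Base: (Widget, tot_qty=1).
Iteration 1: components of {Widget} -> Base = 1*1 = 1, Hub = 1*3 = 3, Motor = 1*1 = 1.
Iteration 2: components of {Base,Hub,Motor} -> Arm = 3*4 = 12, Gizmo = 1*2 = 2, Nut = 1*3 = 3, Shaft = 1*2 = 2.
Iteration 3: components of {Arm,Gizmo,Nut,Shaft} -> Panel = 2*1 = 2, Washer = 2*4 = 8.
Iteration 4: components of {Panel,Washer} -> Bearing = 8*2 = 16.
Iteration 5: no further components; recursion stops.
Total rows emitted: 11.

11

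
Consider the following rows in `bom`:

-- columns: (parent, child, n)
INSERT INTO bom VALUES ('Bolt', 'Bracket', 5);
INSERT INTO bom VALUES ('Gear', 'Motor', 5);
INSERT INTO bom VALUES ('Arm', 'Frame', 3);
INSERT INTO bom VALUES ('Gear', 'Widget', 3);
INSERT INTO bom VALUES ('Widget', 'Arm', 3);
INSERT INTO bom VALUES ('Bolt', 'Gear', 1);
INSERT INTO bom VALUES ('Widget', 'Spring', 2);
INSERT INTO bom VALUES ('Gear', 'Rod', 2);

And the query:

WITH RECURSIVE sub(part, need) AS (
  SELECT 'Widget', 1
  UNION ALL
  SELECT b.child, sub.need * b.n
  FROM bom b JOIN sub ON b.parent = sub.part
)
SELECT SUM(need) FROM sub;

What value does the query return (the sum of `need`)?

15

Base: (Widget, need=1).
Iteration 1: components of {Widget} -> Arm = 1*3 = 3, Spring = 1*2 = 2.
Iteration 2: components of {Arm,Spring} -> Frame = 3*3 = 9.
Iteration 3: no further components; recursion stops.
SUM(need) = 1 + 3 + 2 + 9 = 15.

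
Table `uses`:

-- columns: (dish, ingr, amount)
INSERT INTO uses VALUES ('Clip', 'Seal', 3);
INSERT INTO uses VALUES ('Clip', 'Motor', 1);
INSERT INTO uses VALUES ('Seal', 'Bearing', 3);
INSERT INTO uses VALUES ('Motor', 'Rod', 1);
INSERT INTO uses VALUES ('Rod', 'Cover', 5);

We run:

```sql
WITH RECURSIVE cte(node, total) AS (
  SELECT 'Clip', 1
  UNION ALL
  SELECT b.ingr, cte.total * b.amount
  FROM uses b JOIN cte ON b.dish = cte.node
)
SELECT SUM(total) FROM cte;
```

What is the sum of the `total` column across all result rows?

Base: (Clip, total=1).
Iteration 1: components of {Clip} -> Motor = 1*1 = 1, Seal = 1*3 = 3.
Iteration 2: components of {Motor,Seal} -> Bearing = 3*3 = 9, Rod = 1*1 = 1.
Iteration 3: components of {Bearing,Rod} -> Cover = 1*5 = 5.
Iteration 4: no further components; recursion stops.
SUM(total) = 1 + 3 + 1 + 9 + 1 + 5 = 20.

20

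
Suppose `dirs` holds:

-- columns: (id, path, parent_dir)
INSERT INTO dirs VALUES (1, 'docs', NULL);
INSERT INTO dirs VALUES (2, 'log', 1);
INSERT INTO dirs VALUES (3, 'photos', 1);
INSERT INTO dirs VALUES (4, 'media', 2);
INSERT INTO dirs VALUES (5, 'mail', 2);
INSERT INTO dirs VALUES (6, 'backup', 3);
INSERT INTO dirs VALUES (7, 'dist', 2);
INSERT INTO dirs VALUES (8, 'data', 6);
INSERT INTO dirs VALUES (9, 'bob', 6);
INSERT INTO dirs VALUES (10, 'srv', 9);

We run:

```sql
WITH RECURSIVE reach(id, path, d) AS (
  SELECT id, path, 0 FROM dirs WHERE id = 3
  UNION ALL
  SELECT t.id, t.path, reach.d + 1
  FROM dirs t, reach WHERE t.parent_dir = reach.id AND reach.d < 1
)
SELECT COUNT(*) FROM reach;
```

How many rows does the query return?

Base: id=3 (photos) at d 0.
Iteration 1: rows with parent_dir in {3} -> backup (id 6, d 1).
Iteration 2: d < 1 fails for all current rows; recursion stops.
Total rows emitted: 2.

2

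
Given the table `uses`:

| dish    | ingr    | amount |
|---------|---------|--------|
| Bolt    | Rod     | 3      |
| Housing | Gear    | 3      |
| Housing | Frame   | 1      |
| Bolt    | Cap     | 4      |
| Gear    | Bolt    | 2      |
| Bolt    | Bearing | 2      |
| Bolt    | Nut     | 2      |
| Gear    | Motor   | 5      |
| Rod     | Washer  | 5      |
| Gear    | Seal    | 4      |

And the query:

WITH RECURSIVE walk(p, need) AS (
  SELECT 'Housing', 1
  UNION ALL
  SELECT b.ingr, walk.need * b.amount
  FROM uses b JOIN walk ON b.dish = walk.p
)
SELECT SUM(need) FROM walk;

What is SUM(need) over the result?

194

Base: (Housing, need=1).
Iteration 1: components of {Housing} -> Frame = 1*1 = 1, Gear = 1*3 = 3.
Iteration 2: components of {Frame,Gear} -> Bolt = 3*2 = 6, Motor = 3*5 = 15, Seal = 3*4 = 12.
Iteration 3: components of {Bolt,Motor,Seal} -> Bearing = 6*2 = 12, Cap = 6*4 = 24, Nut = 6*2 = 12, Rod = 6*3 = 18.
Iteration 4: components of {Bearing,Cap,Nut,Rod} -> Washer = 18*5 = 90.
Iteration 5: no further components; recursion stops.
SUM(need) = 1 + 3 + 1 + 6 + 15 + 12 + 24 + 12 + 18 + 12 + 90 = 194.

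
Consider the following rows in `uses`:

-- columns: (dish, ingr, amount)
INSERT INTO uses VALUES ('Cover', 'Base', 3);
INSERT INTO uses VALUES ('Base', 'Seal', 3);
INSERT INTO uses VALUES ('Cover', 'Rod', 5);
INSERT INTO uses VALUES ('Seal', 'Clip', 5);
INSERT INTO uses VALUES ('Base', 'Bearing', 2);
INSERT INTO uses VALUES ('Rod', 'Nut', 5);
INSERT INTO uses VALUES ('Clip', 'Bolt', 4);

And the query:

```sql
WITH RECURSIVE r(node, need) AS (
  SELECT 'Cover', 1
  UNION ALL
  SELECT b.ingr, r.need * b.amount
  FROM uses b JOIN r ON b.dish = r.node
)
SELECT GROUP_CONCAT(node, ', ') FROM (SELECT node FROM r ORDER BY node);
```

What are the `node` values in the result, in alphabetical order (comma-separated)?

Base, Bearing, Bolt, Clip, Cover, Nut, Rod, Seal

Base: (Cover, need=1).
Iteration 1: components of {Cover} -> Base = 1*3 = 3, Rod = 1*5 = 5.
Iteration 2: components of {Base,Rod} -> Bearing = 3*2 = 6, Nut = 5*5 = 25, Seal = 3*3 = 9.
Iteration 3: components of {Bearing,Nut,Seal} -> Clip = 9*5 = 45.
Iteration 4: components of {Clip} -> Bolt = 45*4 = 180.
Iteration 5: no further components; recursion stops.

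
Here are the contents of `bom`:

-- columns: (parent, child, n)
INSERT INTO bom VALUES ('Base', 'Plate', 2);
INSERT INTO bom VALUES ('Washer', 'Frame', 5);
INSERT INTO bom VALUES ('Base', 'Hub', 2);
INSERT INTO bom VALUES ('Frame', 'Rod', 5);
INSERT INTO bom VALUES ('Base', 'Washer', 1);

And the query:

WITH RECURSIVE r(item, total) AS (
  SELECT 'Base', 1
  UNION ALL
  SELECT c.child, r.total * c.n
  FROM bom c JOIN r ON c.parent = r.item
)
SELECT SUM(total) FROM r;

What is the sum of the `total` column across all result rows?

Base: (Base, total=1).
Iteration 1: components of {Base} -> Hub = 1*2 = 2, Plate = 1*2 = 2, Washer = 1*1 = 1.
Iteration 2: components of {Hub,Plate,Washer} -> Frame = 1*5 = 5.
Iteration 3: components of {Frame} -> Rod = 5*5 = 25.
Iteration 4: no further components; recursion stops.
SUM(total) = 1 + 1 + 2 + 2 + 5 + 25 = 36.

36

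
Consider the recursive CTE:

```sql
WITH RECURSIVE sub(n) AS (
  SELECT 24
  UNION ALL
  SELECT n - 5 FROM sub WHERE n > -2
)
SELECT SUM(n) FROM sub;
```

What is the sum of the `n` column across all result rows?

63

Base: n=24.
Iteration 1: 24 > -2 holds -> n = 24 - 5 = 19.
Iteration 2: 19 > -2 holds -> n = 19 - 5 = 14.
Iteration 3: 14 > -2 holds -> n = 14 - 5 = 9.
Iteration 4: 9 > -2 holds -> n = 9 - 5 = 4.
Iteration 5: 4 > -2 holds -> n = 4 - 5 = -1.
Iteration 6: -1 > -2 holds -> n = -1 - 5 = -6.
Iteration 7: -6 > -2 fails; recursion stops.
SUM(n) = 24 + 19 + 14 + 9 + 4 + -1 + -6 = 63.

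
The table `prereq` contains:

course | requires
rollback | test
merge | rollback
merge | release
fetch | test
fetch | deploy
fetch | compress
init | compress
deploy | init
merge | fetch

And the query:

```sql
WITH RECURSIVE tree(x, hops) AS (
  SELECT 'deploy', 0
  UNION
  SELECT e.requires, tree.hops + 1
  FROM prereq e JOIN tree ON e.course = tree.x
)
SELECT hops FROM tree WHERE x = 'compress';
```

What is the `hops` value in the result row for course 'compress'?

Base: (deploy, hops=0).
Iteration 1: edges from {deploy} -> (init, hops=1).
Iteration 2: edges from {init} -> (compress, hops=2).
Iteration 3: no outgoing edges from {compress}; recursion stops.

2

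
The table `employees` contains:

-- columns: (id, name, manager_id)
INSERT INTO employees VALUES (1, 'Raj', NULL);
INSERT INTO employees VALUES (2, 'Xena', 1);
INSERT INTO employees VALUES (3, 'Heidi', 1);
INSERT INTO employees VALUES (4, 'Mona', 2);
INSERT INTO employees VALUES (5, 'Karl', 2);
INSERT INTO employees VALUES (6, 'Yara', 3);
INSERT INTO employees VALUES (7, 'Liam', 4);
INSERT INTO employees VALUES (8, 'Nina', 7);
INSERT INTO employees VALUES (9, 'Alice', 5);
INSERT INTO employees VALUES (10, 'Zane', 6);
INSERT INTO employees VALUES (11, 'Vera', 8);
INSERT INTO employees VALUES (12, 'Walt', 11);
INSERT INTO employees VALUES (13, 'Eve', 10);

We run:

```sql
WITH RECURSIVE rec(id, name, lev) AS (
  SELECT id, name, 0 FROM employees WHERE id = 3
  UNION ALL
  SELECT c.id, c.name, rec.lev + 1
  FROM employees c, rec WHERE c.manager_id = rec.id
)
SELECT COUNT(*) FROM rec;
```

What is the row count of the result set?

Base: id=3 (Heidi) at lev 0.
Iteration 1: rows with manager_id in {3} -> Yara (id 6, lev 1).
Iteration 2: rows with manager_id in {6} -> Zane (id 10, lev 2).
Iteration 3: rows with manager_id in {10} -> Eve (id 13, lev 3).
Iteration 4: no rows with manager_id in {13}; recursion stops.
Total rows emitted: 4.

4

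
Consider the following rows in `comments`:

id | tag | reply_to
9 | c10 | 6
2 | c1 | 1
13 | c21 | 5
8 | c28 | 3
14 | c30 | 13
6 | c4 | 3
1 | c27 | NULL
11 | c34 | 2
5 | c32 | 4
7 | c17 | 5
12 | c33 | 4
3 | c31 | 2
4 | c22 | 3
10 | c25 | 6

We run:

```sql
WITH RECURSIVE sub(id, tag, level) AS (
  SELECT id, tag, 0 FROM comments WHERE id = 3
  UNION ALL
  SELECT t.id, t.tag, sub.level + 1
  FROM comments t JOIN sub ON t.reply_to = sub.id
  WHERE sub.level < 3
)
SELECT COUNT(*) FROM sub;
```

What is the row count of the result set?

10

Base: id=3 (c31) at level 0.
Iteration 1: rows with reply_to in {3} -> c22 (id 4, level 1), c4 (id 6, level 1), c28 (id 8, level 1).
Iteration 2: rows with reply_to in {4,6,8} -> c32 (id 5, level 2), c10 (id 9, level 2), c25 (id 10, level 2), c33 (id 12, level 2).
Iteration 3: rows with reply_to in {5,9,10,12} -> c17 (id 7, level 3), c21 (id 13, level 3).
Iteration 4: level < 3 fails for all current rows; recursion stops.
Total rows emitted: 10.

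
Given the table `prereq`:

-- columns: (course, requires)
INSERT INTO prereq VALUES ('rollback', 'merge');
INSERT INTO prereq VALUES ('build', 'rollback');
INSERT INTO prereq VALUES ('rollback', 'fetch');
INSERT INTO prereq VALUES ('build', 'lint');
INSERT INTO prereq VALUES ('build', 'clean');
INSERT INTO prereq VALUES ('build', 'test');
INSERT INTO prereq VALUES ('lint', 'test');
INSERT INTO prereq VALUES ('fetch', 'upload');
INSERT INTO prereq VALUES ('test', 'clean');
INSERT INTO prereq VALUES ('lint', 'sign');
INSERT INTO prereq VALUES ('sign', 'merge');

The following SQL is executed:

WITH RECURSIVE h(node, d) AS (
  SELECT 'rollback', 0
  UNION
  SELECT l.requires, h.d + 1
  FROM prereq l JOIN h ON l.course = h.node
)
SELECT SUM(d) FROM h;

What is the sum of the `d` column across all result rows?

4

Base: (rollback, d=0).
Iteration 1: edges from {rollback} -> (fetch, d=1), (merge, d=1).
Iteration 2: edges from {fetch,merge} -> (upload, d=2).
Iteration 3: no outgoing edges from {upload}; recursion stops.
SUM(d) = 0 + 1 + 1 + 2 = 4.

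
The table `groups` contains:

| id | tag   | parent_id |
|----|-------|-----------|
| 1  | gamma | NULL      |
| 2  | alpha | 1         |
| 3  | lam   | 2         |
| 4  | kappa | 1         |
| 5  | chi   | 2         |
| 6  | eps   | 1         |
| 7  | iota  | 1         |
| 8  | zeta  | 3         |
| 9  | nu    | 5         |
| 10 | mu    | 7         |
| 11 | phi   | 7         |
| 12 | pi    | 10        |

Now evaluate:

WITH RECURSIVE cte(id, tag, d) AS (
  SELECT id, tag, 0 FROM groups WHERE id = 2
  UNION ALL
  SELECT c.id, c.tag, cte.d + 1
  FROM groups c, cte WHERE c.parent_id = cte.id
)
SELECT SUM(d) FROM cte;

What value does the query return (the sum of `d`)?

Base: id=2 (alpha) at d 0.
Iteration 1: rows with parent_id in {2} -> lam (id 3, d 1), chi (id 5, d 1).
Iteration 2: rows with parent_id in {3,5} -> zeta (id 8, d 2), nu (id 9, d 2).
Iteration 3: no rows with parent_id in {8,9}; recursion stops.
SUM(d) = 0 + 1 + 1 + 2 + 2 = 6.

6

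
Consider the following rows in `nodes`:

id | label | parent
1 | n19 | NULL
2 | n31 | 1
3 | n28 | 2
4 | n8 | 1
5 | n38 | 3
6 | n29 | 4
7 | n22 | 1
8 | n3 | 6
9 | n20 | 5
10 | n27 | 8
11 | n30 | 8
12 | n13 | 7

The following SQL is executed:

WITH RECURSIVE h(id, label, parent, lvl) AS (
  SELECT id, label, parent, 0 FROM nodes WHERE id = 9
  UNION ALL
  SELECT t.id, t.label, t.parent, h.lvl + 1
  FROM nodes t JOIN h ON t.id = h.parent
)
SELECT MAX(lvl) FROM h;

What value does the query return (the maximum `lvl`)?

4

Base: id=9 (n20), parent=5, lvl 0.
Iteration 1: join on id=5 -> n38 (id 5, parent=3, lvl 1).
Iteration 2: join on id=3 -> n28 (id 3, parent=2, lvl 2).
Iteration 3: join on id=2 -> n31 (id 2, parent=1, lvl 3).
Iteration 4: join on id=1 -> n19 (id 1, parent=NULL, lvl 4).
Iteration 5: parent is NULL; no match; recursion stops.
lvl values: 0, 1, 2, 3, 4; the maximum is 4.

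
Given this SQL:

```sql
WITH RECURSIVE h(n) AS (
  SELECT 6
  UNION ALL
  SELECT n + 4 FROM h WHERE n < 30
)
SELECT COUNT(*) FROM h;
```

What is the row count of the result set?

7

Base: n=6.
Iteration 1: 6 < 30 holds -> n = 6 + 4 = 10.
Iteration 2: 10 < 30 holds -> n = 10 + 4 = 14.
Iteration 3: 14 < 30 holds -> n = 14 + 4 = 18.
Iteration 4: 18 < 30 holds -> n = 18 + 4 = 22.
Iteration 5: 22 < 30 holds -> n = 22 + 4 = 26.
Iteration 6: 26 < 30 holds -> n = 26 + 4 = 30.
Iteration 7: 30 < 30 fails; recursion stops.
Total rows emitted: 7.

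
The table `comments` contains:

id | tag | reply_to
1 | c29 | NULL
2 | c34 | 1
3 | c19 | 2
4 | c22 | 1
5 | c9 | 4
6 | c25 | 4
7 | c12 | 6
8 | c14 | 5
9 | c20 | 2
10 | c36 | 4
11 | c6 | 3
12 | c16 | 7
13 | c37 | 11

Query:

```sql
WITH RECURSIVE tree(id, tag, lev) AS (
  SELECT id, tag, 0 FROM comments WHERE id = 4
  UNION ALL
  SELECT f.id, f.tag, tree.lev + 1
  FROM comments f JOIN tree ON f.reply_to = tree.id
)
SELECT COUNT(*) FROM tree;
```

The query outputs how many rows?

7

Base: id=4 (c22) at lev 0.
Iteration 1: rows with reply_to in {4} -> c9 (id 5, lev 1), c25 (id 6, lev 1), c36 (id 10, lev 1).
Iteration 2: rows with reply_to in {5,6,10} -> c12 (id 7, lev 2), c14 (id 8, lev 2).
Iteration 3: rows with reply_to in {7,8} -> c16 (id 12, lev 3).
Iteration 4: no rows with reply_to in {12}; recursion stops.
Total rows emitted: 7.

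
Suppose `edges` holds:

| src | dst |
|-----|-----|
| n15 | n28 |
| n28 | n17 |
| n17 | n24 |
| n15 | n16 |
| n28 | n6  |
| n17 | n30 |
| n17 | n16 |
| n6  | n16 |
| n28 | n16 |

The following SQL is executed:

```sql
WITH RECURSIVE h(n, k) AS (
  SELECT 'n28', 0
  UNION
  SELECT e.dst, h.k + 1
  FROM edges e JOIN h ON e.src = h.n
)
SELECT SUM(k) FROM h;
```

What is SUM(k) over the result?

Base: (n28, k=0).
Iteration 1: edges from {n28} -> (n16, k=1), (n17, k=1), (n6, k=1).
Iteration 2: edges from {n16,n17,n6} -> (n16, k=2), (n24, k=2), (n30, k=2). [UNION drops 1 duplicate row(s)]
Iteration 3: no outgoing edges from {n16,n24,n30}; recursion stops.
SUM(k) = 0 + 1 + 1 + 1 + 2 + 2 + 2 = 9.

9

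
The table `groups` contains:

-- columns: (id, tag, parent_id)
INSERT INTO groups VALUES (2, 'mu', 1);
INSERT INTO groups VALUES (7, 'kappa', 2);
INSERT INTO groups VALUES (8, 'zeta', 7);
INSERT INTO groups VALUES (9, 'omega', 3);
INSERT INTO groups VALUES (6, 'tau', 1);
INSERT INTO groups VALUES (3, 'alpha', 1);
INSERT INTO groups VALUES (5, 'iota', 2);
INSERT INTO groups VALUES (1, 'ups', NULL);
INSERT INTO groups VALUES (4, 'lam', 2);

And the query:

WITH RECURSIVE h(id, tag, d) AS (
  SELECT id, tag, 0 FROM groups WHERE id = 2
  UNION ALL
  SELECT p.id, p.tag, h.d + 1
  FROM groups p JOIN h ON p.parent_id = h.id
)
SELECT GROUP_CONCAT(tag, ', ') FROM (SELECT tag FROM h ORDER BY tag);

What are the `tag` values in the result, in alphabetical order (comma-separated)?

Base: id=2 (mu) at d 0.
Iteration 1: rows with parent_id in {2} -> lam (id 4, d 1), iota (id 5, d 1), kappa (id 7, d 1).
Iteration 2: rows with parent_id in {4,5,7} -> zeta (id 8, d 2).
Iteration 3: no rows with parent_id in {8}; recursion stops.

iota, kappa, lam, mu, zeta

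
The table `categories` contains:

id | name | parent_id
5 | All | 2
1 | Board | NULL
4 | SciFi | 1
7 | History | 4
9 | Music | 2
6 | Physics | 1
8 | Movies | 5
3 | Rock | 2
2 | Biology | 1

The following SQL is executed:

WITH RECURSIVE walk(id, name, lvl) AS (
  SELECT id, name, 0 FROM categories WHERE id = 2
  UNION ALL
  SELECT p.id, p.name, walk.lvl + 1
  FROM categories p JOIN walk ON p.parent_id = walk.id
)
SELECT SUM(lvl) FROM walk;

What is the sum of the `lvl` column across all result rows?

5

Base: id=2 (Biology) at lvl 0.
Iteration 1: rows with parent_id in {2} -> Rock (id 3, lvl 1), All (id 5, lvl 1), Music (id 9, lvl 1).
Iteration 2: rows with parent_id in {3,5,9} -> Movies (id 8, lvl 2).
Iteration 3: no rows with parent_id in {8}; recursion stops.
SUM(lvl) = 0 + 1 + 1 + 1 + 2 = 5.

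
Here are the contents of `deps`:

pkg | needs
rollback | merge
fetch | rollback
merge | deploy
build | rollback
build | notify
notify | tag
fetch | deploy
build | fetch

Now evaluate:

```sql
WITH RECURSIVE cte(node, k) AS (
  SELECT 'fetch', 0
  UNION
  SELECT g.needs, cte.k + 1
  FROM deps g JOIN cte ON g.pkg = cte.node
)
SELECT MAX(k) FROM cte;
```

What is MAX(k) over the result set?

Base: (fetch, k=0).
Iteration 1: edges from {fetch} -> (deploy, k=1), (rollback, k=1).
Iteration 2: edges from {deploy,rollback} -> (merge, k=2).
Iteration 3: edges from {merge} -> (deploy, k=3).
Iteration 4: no outgoing edges from {deploy}; recursion stops.
k values: 0, 1, 1, 2, 3; the maximum is 3.

3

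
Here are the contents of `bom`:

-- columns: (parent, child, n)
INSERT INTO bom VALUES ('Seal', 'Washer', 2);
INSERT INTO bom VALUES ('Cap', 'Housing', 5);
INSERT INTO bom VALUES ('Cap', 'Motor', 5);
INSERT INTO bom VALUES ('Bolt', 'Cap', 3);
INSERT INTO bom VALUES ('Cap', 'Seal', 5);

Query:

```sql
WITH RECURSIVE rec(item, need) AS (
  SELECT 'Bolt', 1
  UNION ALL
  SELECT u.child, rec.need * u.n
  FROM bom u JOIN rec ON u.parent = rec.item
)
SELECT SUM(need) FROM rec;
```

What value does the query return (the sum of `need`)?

Base: (Bolt, need=1).
Iteration 1: components of {Bolt} -> Cap = 1*3 = 3.
Iteration 2: components of {Cap} -> Housing = 3*5 = 15, Motor = 3*5 = 15, Seal = 3*5 = 15.
Iteration 3: components of {Housing,Motor,Seal} -> Washer = 15*2 = 30.
Iteration 4: no further components; recursion stops.
SUM(need) = 1 + 3 + 15 + 15 + 15 + 30 = 79.

79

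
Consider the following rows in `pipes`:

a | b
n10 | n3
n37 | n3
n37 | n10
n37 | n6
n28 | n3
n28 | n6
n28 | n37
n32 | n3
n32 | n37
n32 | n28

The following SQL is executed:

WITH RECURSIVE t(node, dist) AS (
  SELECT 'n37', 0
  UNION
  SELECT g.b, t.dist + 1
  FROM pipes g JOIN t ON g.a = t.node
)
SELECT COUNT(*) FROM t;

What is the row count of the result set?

Base: (n37, dist=0).
Iteration 1: edges from {n37} -> (n10, dist=1), (n3, dist=1), (n6, dist=1).
Iteration 2: edges from {n10,n3,n6} -> (n3, dist=2).
Iteration 3: no outgoing edges from {n3}; recursion stops.
Total rows emitted: 5.

5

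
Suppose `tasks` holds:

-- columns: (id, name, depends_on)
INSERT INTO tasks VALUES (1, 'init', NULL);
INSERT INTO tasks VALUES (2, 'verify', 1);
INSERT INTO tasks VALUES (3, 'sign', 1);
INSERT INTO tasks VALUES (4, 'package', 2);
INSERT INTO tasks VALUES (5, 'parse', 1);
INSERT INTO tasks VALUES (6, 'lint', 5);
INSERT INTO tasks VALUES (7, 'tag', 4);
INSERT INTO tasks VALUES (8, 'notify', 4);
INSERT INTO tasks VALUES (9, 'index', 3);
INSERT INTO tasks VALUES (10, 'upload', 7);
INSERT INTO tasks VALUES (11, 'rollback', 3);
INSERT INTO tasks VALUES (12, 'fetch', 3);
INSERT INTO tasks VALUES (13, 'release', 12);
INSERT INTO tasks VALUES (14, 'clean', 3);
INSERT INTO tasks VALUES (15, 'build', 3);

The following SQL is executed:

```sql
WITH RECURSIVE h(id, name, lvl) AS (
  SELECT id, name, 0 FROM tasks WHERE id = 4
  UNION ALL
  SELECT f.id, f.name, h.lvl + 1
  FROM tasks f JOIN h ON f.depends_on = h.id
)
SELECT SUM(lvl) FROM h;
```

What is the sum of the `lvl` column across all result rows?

4

Base: id=4 (package) at lvl 0.
Iteration 1: rows with depends_on in {4} -> tag (id 7, lvl 1), notify (id 8, lvl 1).
Iteration 2: rows with depends_on in {7,8} -> upload (id 10, lvl 2).
Iteration 3: no rows with depends_on in {10}; recursion stops.
SUM(lvl) = 0 + 1 + 1 + 2 = 4.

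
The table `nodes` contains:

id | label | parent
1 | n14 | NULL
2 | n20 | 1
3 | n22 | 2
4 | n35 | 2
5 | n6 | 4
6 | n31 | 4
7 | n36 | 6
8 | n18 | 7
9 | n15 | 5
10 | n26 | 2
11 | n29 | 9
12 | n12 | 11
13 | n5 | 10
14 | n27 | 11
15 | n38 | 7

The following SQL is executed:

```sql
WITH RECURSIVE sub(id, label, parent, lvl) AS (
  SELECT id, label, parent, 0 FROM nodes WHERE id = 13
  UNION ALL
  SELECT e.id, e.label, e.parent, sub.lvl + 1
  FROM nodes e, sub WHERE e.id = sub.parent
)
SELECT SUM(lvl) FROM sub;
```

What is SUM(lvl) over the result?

6

Base: id=13 (n5), parent=10, lvl 0.
Iteration 1: join on id=10 -> n26 (id 10, parent=2, lvl 1).
Iteration 2: join on id=2 -> n20 (id 2, parent=1, lvl 2).
Iteration 3: join on id=1 -> n14 (id 1, parent=NULL, lvl 3).
Iteration 4: parent is NULL; no match; recursion stops.
SUM(lvl) = 0 + 1 + 2 + 3 = 6.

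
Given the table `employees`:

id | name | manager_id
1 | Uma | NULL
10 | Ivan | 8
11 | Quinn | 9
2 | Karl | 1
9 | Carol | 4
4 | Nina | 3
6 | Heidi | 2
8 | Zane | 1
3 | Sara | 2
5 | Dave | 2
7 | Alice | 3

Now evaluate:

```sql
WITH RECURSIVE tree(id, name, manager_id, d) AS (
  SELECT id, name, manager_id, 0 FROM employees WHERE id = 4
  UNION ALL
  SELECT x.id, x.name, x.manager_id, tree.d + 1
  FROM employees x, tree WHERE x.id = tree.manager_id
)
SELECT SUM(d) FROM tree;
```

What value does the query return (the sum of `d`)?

Base: id=4 (Nina), manager_id=3, d 0.
Iteration 1: join on id=3 -> Sara (id 3, manager_id=2, d 1).
Iteration 2: join on id=2 -> Karl (id 2, manager_id=1, d 2).
Iteration 3: join on id=1 -> Uma (id 1, manager_id=NULL, d 3).
Iteration 4: manager_id is NULL; no match; recursion stops.
SUM(d) = 0 + 1 + 2 + 3 = 6.

6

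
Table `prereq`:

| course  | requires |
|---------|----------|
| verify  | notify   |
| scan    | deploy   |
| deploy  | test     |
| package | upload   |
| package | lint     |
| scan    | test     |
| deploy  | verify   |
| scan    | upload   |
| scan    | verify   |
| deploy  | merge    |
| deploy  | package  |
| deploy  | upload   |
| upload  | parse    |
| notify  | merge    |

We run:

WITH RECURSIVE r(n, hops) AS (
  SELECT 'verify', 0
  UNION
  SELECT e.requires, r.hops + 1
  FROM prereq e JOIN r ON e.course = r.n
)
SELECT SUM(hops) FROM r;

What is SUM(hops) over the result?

Base: (verify, hops=0).
Iteration 1: edges from {verify} -> (notify, hops=1).
Iteration 2: edges from {notify} -> (merge, hops=2).
Iteration 3: no outgoing edges from {merge}; recursion stops.
SUM(hops) = 0 + 1 + 2 = 3.

3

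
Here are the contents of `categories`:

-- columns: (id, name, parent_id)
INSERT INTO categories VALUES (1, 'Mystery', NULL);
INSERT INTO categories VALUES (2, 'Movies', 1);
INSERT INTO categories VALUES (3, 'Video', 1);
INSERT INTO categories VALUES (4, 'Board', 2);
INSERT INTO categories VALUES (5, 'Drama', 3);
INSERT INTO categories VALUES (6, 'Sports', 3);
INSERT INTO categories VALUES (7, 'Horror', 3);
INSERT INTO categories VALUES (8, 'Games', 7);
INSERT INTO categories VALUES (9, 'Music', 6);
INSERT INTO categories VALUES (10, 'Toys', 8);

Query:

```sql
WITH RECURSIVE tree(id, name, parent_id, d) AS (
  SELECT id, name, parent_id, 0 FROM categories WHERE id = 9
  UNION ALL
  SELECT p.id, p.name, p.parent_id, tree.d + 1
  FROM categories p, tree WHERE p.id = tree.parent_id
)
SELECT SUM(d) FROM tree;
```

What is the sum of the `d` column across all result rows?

6

Base: id=9 (Music), parent_id=6, d 0.
Iteration 1: join on id=6 -> Sports (id 6, parent_id=3, d 1).
Iteration 2: join on id=3 -> Video (id 3, parent_id=1, d 2).
Iteration 3: join on id=1 -> Mystery (id 1, parent_id=NULL, d 3).
Iteration 4: parent_id is NULL; no match; recursion stops.
SUM(d) = 0 + 1 + 2 + 3 = 6.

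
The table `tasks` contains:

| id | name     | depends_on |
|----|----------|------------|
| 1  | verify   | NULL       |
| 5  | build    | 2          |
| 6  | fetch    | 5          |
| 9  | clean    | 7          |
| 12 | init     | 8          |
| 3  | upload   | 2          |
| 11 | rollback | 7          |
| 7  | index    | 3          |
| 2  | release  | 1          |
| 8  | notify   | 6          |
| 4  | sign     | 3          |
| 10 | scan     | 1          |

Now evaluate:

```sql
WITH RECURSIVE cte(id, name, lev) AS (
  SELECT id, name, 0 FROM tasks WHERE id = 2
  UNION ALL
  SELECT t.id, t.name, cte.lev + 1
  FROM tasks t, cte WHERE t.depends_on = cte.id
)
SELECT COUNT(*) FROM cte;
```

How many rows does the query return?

10

Base: id=2 (release) at lev 0.
Iteration 1: rows with depends_on in {2} -> upload (id 3, lev 1), build (id 5, lev 1).
Iteration 2: rows with depends_on in {3,5} -> sign (id 4, lev 2), fetch (id 6, lev 2), index (id 7, lev 2).
Iteration 3: rows with depends_on in {4,6,7} -> notify (id 8, lev 3), clean (id 9, lev 3), rollback (id 11, lev 3).
Iteration 4: rows with depends_on in {8,9,11} -> init (id 12, lev 4).
Iteration 5: no rows with depends_on in {12}; recursion stops.
Total rows emitted: 10.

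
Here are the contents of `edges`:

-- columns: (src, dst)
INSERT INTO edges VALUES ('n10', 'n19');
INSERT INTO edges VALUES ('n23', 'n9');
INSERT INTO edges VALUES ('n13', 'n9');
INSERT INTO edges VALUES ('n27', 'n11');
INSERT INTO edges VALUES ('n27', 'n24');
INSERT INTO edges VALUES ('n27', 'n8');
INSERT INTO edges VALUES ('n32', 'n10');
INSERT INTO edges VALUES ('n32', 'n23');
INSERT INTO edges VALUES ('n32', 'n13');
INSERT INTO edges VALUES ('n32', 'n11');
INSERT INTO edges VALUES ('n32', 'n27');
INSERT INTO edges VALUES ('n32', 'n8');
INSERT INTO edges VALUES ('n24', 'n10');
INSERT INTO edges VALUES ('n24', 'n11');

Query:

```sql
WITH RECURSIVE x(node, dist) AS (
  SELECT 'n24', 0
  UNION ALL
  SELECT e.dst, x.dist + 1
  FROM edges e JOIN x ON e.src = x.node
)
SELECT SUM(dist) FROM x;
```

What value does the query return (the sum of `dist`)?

Base: (n24, dist=0).
Iteration 1: edges from {n24} -> (n10, dist=1), (n11, dist=1).
Iteration 2: edges from {n10,n11} -> (n19, dist=2).
Iteration 3: no outgoing edges from {n19}; recursion stops.
SUM(dist) = 0 + 1 + 1 + 2 = 4.

4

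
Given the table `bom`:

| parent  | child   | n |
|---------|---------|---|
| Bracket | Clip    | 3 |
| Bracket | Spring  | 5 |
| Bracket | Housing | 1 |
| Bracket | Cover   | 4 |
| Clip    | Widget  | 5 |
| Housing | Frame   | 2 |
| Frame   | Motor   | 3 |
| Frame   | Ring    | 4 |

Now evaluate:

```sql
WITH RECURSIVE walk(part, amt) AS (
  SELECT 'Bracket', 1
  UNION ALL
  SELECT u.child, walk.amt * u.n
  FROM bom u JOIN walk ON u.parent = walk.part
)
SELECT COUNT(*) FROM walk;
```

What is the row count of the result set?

Base: (Bracket, amt=1).
Iteration 1: components of {Bracket} -> Clip = 1*3 = 3, Cover = 1*4 = 4, Housing = 1*1 = 1, Spring = 1*5 = 5.
Iteration 2: components of {Clip,Cover,Housing,Spring} -> Frame = 1*2 = 2, Widget = 3*5 = 15.
Iteration 3: components of {Frame,Widget} -> Motor = 2*3 = 6, Ring = 2*4 = 8.
Iteration 4: no further components; recursion stops.
Total rows emitted: 9.

9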